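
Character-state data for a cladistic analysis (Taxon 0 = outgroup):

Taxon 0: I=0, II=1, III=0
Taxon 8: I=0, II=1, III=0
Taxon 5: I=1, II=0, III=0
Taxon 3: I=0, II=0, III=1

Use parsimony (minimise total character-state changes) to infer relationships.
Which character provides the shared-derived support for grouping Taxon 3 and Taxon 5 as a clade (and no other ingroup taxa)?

Character polarity is set by the outgroup: the derived state is whichever differs from the outgroup's state, so for II the derived state is '0', and for the remaining characters it is '1'.
I: derived state '1' in Taxon 5 only — an autapomorphy, so it tells us nothing about relationships among taxa.
Only Taxon 3 and Taxon 5 show the derived state '0' for II, supporting them as a clade.
III (derived state '1') is unique to Taxon 3 (autapomorphy; uninformative for grouping).
Most parsimonious ingroup topology: (Taxon 8,(Taxon 5,Taxon 3)).
The clade {Taxon 3, Taxon 5} is supported by II: its derived state '0' occurs in exactly those taxa and in no other taxon (including the outgroup).

II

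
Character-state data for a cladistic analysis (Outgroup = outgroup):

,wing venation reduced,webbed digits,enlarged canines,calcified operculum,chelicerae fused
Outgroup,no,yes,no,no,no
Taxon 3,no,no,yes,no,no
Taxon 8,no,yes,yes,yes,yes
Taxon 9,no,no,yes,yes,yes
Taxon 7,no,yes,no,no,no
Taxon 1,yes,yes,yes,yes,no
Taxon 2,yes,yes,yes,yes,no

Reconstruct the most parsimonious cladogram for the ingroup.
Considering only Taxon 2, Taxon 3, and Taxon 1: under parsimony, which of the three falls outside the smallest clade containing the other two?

Character polarity is set by the outgroup: the derived state is whichever differs from the outgroup's state, so for webbed digits the derived state is 'no', and for the remaining characters it is 'yes'.
Only Taxon 1 and Taxon 2 show the derived state 'yes' for wing venation reduced, supporting them as a clade.
webbed digits (state 'no') occurs in Taxon 3 and Taxon 9 but conflicts with the nesting implied by the other characters — most parsimoniously interpreted as homoplasy.
enlarged canines (derived state 'yes') is shared by Taxon 1, Taxon 2, Taxon 3, Taxon 8, and Taxon 9 — a synapomorphy uniting that clade.
calcified operculum (derived state 'yes') is shared by Taxon 1, Taxon 2, Taxon 8, and Taxon 9 — a synapomorphy uniting that clade.
chelicerae fused: derived state 'yes' in Taxon 8 and Taxon 9 only — synapomorphy for {Taxon 8, Taxon 9}.
Most parsimonious ingroup topology: ((Taxon 3,((Taxon 8,Taxon 9),(Taxon 1,Taxon 2))),Taxon 7).
Taxon 1 and Taxon 2 share a more recent common ancestor with each other than either does with Taxon 3, so Taxon 3 is the least closely related of the three.

Taxon 3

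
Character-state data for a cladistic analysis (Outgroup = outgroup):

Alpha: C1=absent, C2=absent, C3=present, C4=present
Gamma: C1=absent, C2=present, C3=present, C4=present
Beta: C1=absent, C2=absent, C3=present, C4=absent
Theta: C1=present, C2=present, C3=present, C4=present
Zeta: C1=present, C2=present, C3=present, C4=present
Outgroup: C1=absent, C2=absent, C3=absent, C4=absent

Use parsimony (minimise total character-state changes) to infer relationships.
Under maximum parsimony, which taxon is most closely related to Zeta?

The outgroup has state 'absent' for every character, so 'present' is the derived state throughout.
C1: derived state 'present' in Theta and Zeta only — synapomorphy for {Theta, Zeta}.
C2 (derived state 'present') is shared by Gamma, Theta, and Zeta — a synapomorphy uniting that clade.
C3 (derived state 'present') is shared by all ingroup taxa — unites the whole ingroup.
Only Alpha, Gamma, Theta, and Zeta show the derived state 'present' for C4, supporting them as a clade.
Most parsimonious ingroup topology: ((((Theta,Zeta),Gamma),Alpha),Beta).
Zeta and Theta form a cherry on this tree, so they are sister taxa.

Theta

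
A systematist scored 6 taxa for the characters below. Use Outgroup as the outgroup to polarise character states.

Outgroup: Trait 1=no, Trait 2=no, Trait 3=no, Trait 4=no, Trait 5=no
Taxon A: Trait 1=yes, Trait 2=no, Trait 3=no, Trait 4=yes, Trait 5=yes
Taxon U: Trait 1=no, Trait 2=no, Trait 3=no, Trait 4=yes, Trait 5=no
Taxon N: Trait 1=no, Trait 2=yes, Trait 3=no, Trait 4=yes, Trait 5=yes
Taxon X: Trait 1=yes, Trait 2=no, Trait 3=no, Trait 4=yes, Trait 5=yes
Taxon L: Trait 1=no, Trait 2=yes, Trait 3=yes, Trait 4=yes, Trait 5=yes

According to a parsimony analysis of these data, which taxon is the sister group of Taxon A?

The outgroup has state 'no' for every character, so 'yes' is the derived state throughout.
Trait 1 (derived state 'yes') is shared by Taxon A and Taxon X — a synapomorphy uniting that clade.
Trait 2: derived state 'yes' in Taxon L and Taxon N only — synapomorphy for {Taxon L, Taxon N}.
Trait 3 (derived state 'yes') is unique to Taxon L (autapomorphy; uninformative for grouping).
Trait 4 (derived state 'yes') is shared by all ingroup taxa — unites the whole ingroup.
Trait 5: derived state 'yes' in Taxon A, Taxon L, Taxon N, and Taxon X only — synapomorphy for {Taxon A, Taxon L, Taxon N, Taxon X}.
Most parsimonious ingroup topology: (((Taxon A,Taxon X),(Taxon N,Taxon L)),Taxon U).
Taxon A and Taxon X form a cherry on this tree, so they are sister taxa.

Taxon X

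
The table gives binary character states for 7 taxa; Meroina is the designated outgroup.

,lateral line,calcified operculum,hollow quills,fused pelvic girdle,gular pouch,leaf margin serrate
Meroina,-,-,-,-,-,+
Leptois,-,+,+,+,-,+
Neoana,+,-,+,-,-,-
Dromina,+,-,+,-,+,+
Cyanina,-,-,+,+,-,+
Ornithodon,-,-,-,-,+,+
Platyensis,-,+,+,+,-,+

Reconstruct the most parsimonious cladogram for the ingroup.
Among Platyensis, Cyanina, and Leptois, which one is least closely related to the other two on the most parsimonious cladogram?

Cyanina

Character polarity is set by the outgroup: the derived state is whichever differs from the outgroup's state, so for leaf margin serrate the derived state is '-', and for the remaining characters it is '+'.
lateral line: derived state '+' in Dromina and Neoana only — synapomorphy for {Dromina, Neoana}.
Only Leptois and Platyensis show the derived state '+' for calcified operculum, supporting them as a clade.
Only Cyanina, Dromina, Leptois, Neoana, and Platyensis show the derived state '+' for hollow quills, supporting them as a clade.
Only Cyanina, Leptois, and Platyensis show the derived state '+' for fused pelvic girdle, supporting them as a clade.
gular pouch (state '+') occurs in Dromina and Ornithodon but conflicts with the nesting implied by the other characters — most parsimoniously interpreted as homoplasy.
leaf margin serrate: derived state '-' in Neoana only — an autapomorphy, so it tells us nothing about relationships among taxa.
Most parsimonious ingroup topology: ((((Leptois,Platyensis),Cyanina),(Neoana,Dromina)),Ornithodon).
Platyensis and Leptois share a more recent common ancestor with each other than either does with Cyanina, so Cyanina is the least closely related of the three.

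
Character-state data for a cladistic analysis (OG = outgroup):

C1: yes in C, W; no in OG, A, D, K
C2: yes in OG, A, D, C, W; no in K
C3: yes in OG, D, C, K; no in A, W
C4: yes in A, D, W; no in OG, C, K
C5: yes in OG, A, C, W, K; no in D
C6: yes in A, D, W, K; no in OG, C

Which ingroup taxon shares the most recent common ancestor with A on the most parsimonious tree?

W

Character polarity is set by the outgroup: the derived state is whichever differs from the outgroup's state, so for C2, C3, C5 the derived state is 'no', and for the remaining characters it is 'yes'.
C1 groups C and W, which is incompatible with the clades supported by the remaining characters; treating it as convergent (homoplasy) costs fewer steps than any alternative tree.
C2 (derived state 'no') is unique to K (autapomorphy; uninformative for grouping).
C3 (derived state 'no') is shared by A and W — a synapomorphy uniting that clade.
Only A, D, and W show the derived state 'yes' for C4, supporting them as a clade.
C5: derived state 'no' in D only — an autapomorphy, so it tells us nothing about relationships among taxa.
C6 (derived state 'yes') is shared by A, D, K, and W — a synapomorphy uniting that clade.
Most parsimonious ingroup topology: ((((A,W),D),K),C).
A and W form a cherry on this tree, so they are sister taxa.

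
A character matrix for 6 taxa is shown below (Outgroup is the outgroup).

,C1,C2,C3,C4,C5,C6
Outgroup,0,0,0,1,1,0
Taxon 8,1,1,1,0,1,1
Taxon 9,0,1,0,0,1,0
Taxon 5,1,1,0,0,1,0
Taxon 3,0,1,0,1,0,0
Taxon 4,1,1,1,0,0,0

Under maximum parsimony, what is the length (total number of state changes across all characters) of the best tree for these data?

7

Character polarity is set by the outgroup: the derived state is whichever differs from the outgroup's state, so for C4, C5 the derived state is '0', and for the remaining characters it is '1'.
C1 (derived state '1') is shared by Taxon 4, Taxon 5, and Taxon 8 — a synapomorphy uniting that clade.
All ingroup taxa share the derived state '1' for C2; it defines the ingroup but does not resolve relationships within it.
Only Taxon 4 and Taxon 8 show the derived state '1' for C3, supporting them as a clade.
C4: derived state '0' in Taxon 4, Taxon 5, Taxon 8, and Taxon 9 only — synapomorphy for {Taxon 4, Taxon 5, Taxon 8, Taxon 9}.
C5 groups Taxon 3 and Taxon 4, which is incompatible with the clades supported by the remaining characters; treating it as convergent (homoplasy) costs fewer steps than any alternative tree.
C6: derived state '1' in Taxon 8 only — an autapomorphy, so it tells us nothing about relationships among taxa.
Most parsimonious ingroup topology: ((((Taxon 8,Taxon 4),Taxon 5),Taxon 9),Taxon 3).
Changes per character on this tree: C1: 1; C2: 1; C3: 1; C4: 1; C5: 2; C6: 1.
Total = 7.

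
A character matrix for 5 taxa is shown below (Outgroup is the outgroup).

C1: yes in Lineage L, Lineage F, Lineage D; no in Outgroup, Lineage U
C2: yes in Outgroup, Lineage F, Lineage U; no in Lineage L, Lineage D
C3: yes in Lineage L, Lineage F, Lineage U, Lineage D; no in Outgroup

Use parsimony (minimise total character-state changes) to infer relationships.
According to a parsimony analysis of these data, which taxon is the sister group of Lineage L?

Character polarity is set by the outgroup: the derived state is whichever differs from the outgroup's state, so for C2 the derived state is 'no', and for the remaining characters it is 'yes'.
C1 (derived state 'yes') is shared by Lineage D, Lineage F, and Lineage L — a synapomorphy uniting that clade.
C2 (derived state 'no') is shared by Lineage D and Lineage L — a synapomorphy uniting that clade.
C3 (derived state 'yes') is shared by all ingroup taxa — unites the whole ingroup.
Most parsimonious ingroup topology: (((Lineage L,Lineage D),Lineage F),Lineage U).
Lineage L and Lineage D form a cherry on this tree, so they are sister taxa.

Lineage D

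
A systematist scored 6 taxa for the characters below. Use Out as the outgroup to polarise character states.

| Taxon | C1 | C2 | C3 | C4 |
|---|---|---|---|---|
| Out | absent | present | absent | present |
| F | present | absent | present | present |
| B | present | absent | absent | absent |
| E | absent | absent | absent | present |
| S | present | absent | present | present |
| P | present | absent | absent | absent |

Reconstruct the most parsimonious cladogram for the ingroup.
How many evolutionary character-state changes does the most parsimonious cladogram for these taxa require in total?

4

Character polarity is set by the outgroup: the derived state is whichever differs from the outgroup's state, so for C2, C4 the derived state is 'absent', and for the remaining characters it is 'present'.
C1 (derived state 'present') is shared by B, F, P, and S — a synapomorphy uniting that clade.
All ingroup taxa share the derived state 'absent' for C2; it defines the ingroup but does not resolve relationships within it.
C3: derived state 'present' in F and S only — synapomorphy for {F, S}.
C4 (derived state 'absent') is shared by B and P — a synapomorphy uniting that clade.
Most parsimonious ingroup topology: (((F,S),(B,P)),E).
Changes per character on this tree: C1: 1; C2: 1; C3: 1; C4: 1.
Total = 4.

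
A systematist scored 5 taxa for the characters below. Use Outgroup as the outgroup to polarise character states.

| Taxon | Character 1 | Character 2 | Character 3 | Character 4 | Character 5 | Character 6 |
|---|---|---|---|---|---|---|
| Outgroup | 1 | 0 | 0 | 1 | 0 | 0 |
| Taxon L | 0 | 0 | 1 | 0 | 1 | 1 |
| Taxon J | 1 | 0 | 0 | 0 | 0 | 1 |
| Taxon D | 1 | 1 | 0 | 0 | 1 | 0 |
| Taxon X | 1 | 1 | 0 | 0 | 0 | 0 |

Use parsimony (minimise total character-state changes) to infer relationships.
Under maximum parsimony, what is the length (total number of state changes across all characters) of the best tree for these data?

7

Character polarity is set by the outgroup: the derived state is whichever differs from the outgroup's state, so for Character 1, Character 4 the derived state is '0', and for the remaining characters it is '1'.
Character 1: derived state '0' in Taxon L only — an autapomorphy, so it tells us nothing about relationships among taxa.
Character 2: derived state '1' in Taxon D and Taxon X only — synapomorphy for {Taxon D, Taxon X}.
Character 3 (derived state '1') is unique to Taxon L (autapomorphy; uninformative for grouping).
Character 4 (derived state '0') is shared by all ingroup taxa — unites the whole ingroup.
Character 5 groups Taxon D and Taxon L, which is incompatible with the clades supported by the remaining characters; treating it as convergent (homoplasy) costs fewer steps than any alternative tree.
Character 6 (derived state '1') is shared by Taxon J and Taxon L — a synapomorphy uniting that clade.
Most parsimonious ingroup topology: ((Taxon L,Taxon J),(Taxon D,Taxon X)).
Changes per character on this tree: Character 1: 1; Character 2: 1; Character 3: 1; Character 4: 1; Character 5: 2; Character 6: 1.
Total = 7.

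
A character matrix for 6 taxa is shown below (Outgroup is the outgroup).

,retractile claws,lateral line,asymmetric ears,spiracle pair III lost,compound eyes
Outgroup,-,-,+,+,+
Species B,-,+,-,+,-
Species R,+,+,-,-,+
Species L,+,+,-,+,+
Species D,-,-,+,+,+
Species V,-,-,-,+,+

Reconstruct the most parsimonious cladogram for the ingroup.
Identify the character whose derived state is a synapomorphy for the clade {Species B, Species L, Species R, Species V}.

asymmetric ears

Character polarity is set by the outgroup: the derived state is whichever differs from the outgroup's state, so for asymmetric ears, spiracle pair III lost, compound eyes the derived state is '-', and for the remaining characters it is '+'.
retractile claws (derived state '+') is shared by Species L and Species R — a synapomorphy uniting that clade.
lateral line: derived state '+' in Species B, Species L, and Species R only — synapomorphy for {Species B, Species L, Species R}.
asymmetric ears (derived state '-') is shared by Species B, Species L, Species R, and Species V — a synapomorphy uniting that clade.
spiracle pair III lost (derived state '-') is unique to Species R (autapomorphy; uninformative for grouping).
compound eyes: derived state '-' in Species B only — an autapomorphy, so it tells us nothing about relationships among taxa.
Most parsimonious ingroup topology: (((Species B,(Species R,Species L)),Species V),Species D).
The clade {Species B, Species L, Species R, Species V} is supported by asymmetric ears: its derived state '-' occurs in exactly those taxa and in no other taxon (including the outgroup).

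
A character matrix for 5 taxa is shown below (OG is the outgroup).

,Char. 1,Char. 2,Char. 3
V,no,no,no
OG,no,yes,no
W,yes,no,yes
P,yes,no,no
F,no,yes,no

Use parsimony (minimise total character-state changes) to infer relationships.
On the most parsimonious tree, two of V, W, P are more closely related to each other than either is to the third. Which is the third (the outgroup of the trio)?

V

Character polarity is set by the outgroup: the derived state is whichever differs from the outgroup's state, so for Char. 2 the derived state is 'no', and for the remaining characters it is 'yes'.
Char. 1: derived state 'yes' in P and W only — synapomorphy for {P, W}.
Char. 2 (derived state 'no') is shared by P, V, and W — a synapomorphy uniting that clade.
Char. 3: derived state 'yes' in W only — an autapomorphy, so it tells us nothing about relationships among taxa.
Most parsimonious ingroup topology: ((V,(P,W)),F).
P and W share a more recent common ancestor with each other than either does with V, so V is the least closely related of the three.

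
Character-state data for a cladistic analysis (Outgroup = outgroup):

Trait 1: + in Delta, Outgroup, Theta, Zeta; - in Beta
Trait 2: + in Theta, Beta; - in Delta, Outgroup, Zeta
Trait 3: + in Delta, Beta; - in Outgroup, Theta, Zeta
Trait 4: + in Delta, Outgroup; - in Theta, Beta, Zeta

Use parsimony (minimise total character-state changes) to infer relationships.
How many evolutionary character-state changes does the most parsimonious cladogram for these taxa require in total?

5

Character polarity is set by the outgroup: the derived state is whichever differs from the outgroup's state, so for Trait 1, Trait 4 the derived state is '-', and for the remaining characters it is '+'.
Trait 1: derived state '-' in Beta only — an autapomorphy, so it tells us nothing about relationships among taxa.
Trait 2 (derived state '+') is shared by Beta and Theta — a synapomorphy uniting that clade.
Trait 3 groups Beta and Delta, which is incompatible with the clades supported by the remaining characters; treating it as convergent (homoplasy) costs fewer steps than any alternative tree.
Trait 4 (derived state '-') is shared by Beta, Theta, and Zeta — a synapomorphy uniting that clade.
Most parsimonious ingroup topology: ((Zeta,(Beta,Theta)),Delta).
Changes per character on this tree: Trait 1: 1; Trait 2: 1; Trait 3: 2; Trait 4: 1.
Total = 5.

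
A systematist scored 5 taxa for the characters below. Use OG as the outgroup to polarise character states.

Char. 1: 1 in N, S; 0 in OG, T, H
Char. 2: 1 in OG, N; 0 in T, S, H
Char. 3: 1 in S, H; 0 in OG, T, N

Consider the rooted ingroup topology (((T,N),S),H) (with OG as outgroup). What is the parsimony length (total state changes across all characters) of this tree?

Map each character onto (((T,N),S),H) (rooted by OG) and count the minimum state changes it requires (Fitch parsimony):
Char. 1: 2; Char. 2: 2; Char. 3: 2.
Total tree length = 6.

6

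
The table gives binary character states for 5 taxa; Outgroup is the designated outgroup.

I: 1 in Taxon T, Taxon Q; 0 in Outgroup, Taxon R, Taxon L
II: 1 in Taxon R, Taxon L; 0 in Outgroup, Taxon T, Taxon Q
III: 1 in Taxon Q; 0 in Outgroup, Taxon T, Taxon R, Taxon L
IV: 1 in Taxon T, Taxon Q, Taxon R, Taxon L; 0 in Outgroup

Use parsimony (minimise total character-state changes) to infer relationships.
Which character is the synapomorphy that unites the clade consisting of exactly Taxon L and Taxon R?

II

The outgroup has state '0' for every character, so '1' is the derived state throughout.
Only Taxon Q and Taxon T show the derived state '1' for I, supporting them as a clade.
II (derived state '1') is shared by Taxon L and Taxon R — a synapomorphy uniting that clade.
III (derived state '1') is unique to Taxon Q (autapomorphy; uninformative for grouping).
All ingroup taxa share the derived state '1' for IV; it defines the ingroup but does not resolve relationships within it.
Most parsimonious ingroup topology: ((Taxon T,Taxon Q),(Taxon R,Taxon L)).
The clade {Taxon L, Taxon R} is supported by II: its derived state '1' occurs in exactly those taxa and in no other taxon (including the outgroup).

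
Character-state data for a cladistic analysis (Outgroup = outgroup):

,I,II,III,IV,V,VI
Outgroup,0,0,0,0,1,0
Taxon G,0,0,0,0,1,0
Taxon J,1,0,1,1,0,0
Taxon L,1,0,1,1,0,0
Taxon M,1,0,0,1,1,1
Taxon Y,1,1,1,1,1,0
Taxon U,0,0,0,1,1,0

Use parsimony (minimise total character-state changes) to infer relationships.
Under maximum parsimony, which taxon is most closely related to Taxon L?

Taxon J

Character polarity is set by the outgroup: the derived state is whichever differs from the outgroup's state, so for V the derived state is '0', and for the remaining characters it is '1'.
I (derived state '1') is shared by Taxon J, Taxon L, Taxon M, and Taxon Y — a synapomorphy uniting that clade.
II (derived state '1') is unique to Taxon Y (autapomorphy; uninformative for grouping).
III (derived state '1') is shared by Taxon J, Taxon L, and Taxon Y — a synapomorphy uniting that clade.
IV (derived state '1') is shared by Taxon J, Taxon L, Taxon M, Taxon U, and Taxon Y — a synapomorphy uniting that clade.
V: derived state '0' in Taxon J and Taxon L only — synapomorphy for {Taxon J, Taxon L}.
VI: derived state '1' in Taxon M only — an autapomorphy, so it tells us nothing about relationships among taxa.
Most parsimonious ingroup topology: (Taxon G,((((Taxon J,Taxon L),Taxon Y),Taxon M),Taxon U)).
Taxon L and Taxon J form a cherry on this tree, so they are sister taxa.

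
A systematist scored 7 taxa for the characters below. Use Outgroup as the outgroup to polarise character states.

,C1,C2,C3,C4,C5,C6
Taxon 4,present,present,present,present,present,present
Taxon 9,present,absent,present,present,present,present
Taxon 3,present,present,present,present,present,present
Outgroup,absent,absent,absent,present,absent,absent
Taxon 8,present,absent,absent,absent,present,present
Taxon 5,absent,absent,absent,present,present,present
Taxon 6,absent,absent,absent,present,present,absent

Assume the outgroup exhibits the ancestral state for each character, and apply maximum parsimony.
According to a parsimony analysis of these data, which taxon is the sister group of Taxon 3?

Character polarity is set by the outgroup: the derived state is whichever differs from the outgroup's state, so for C4 the derived state is 'absent', and for the remaining characters it is 'present'.
Only Taxon 3, Taxon 4, Taxon 8, and Taxon 9 show the derived state 'present' for C1, supporting them as a clade.
C2: derived state 'present' in Taxon 3 and Taxon 4 only — synapomorphy for {Taxon 3, Taxon 4}.
C3: derived state 'present' in Taxon 3, Taxon 4, and Taxon 9 only — synapomorphy for {Taxon 3, Taxon 4, Taxon 9}.
C4 (derived state 'absent') is unique to Taxon 8 (autapomorphy; uninformative for grouping).
All ingroup taxa share the derived state 'present' for C5; it defines the ingroup but does not resolve relationships within it.
Only Taxon 3, Taxon 4, Taxon 5, Taxon 8, and Taxon 9 show the derived state 'present' for C6, supporting them as a clade.
Most parsimonious ingroup topology: ((Taxon 5,(((Taxon 3,Taxon 4),Taxon 9),Taxon 8)),Taxon 6).
Taxon 3 and Taxon 4 form a cherry on this tree, so they are sister taxa.

Taxon 4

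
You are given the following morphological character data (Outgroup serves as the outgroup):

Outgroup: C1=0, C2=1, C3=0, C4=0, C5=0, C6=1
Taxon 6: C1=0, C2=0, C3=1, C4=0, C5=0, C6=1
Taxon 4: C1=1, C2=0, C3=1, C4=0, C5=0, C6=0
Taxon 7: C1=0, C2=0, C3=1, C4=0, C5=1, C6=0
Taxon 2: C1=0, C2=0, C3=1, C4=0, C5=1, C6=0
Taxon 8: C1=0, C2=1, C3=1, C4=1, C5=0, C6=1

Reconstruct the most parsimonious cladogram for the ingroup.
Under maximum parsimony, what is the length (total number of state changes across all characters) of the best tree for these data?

Character polarity is set by the outgroup: the derived state is whichever differs from the outgroup's state, so for C2, C6 the derived state is '0', and for the remaining characters it is '1'.
C1 (derived state '1') is unique to Taxon 4 (autapomorphy; uninformative for grouping).
C2 (derived state '0') is shared by Taxon 2, Taxon 4, Taxon 6, and Taxon 7 — a synapomorphy uniting that clade.
C3 (derived state '1') is shared by all ingroup taxa — unites the whole ingroup.
C4: derived state '1' in Taxon 8 only — an autapomorphy, so it tells us nothing about relationships among taxa.
C5 (derived state '1') is shared by Taxon 2 and Taxon 7 — a synapomorphy uniting that clade.
Only Taxon 2, Taxon 4, and Taxon 7 show the derived state '0' for C6, supporting them as a clade.
Most parsimonious ingroup topology: (Taxon 8,(((Taxon 2,Taxon 7),Taxon 4),Taxon 6)).
Changes per character on this tree: C1: 1; C2: 1; C3: 1; C4: 1; C5: 1; C6: 1.
Total = 6.

6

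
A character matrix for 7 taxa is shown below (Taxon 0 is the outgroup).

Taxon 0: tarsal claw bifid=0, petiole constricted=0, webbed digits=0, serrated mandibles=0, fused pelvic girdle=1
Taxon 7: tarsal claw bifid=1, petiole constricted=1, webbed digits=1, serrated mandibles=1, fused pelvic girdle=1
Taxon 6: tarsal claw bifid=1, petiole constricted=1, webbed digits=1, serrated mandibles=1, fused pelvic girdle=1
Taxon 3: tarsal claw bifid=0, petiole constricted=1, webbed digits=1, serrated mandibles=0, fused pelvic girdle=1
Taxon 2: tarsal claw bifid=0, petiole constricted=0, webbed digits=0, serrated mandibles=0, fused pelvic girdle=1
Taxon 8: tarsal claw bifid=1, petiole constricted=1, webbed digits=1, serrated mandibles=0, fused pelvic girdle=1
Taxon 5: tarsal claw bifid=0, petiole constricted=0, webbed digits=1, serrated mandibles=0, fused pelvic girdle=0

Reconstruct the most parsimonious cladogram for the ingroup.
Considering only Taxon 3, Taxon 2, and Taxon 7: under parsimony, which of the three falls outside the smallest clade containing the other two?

Taxon 2

Character polarity is set by the outgroup: the derived state is whichever differs from the outgroup's state, so for fused pelvic girdle the derived state is '0', and for the remaining characters it is '1'.
tarsal claw bifid (derived state '1') is shared by Taxon 6, Taxon 7, and Taxon 8 — a synapomorphy uniting that clade.
petiole constricted: derived state '1' in Taxon 3, Taxon 6, Taxon 7, and Taxon 8 only — synapomorphy for {Taxon 3, Taxon 6, Taxon 7, Taxon 8}.
webbed digits (derived state '1') is shared by Taxon 3, Taxon 5, Taxon 6, Taxon 7, and Taxon 8 — a synapomorphy uniting that clade.
Only Taxon 6 and Taxon 7 show the derived state '1' for serrated mandibles, supporting them as a clade.
fused pelvic girdle (derived state '0') is unique to Taxon 5 (autapomorphy; uninformative for grouping).
Most parsimonious ingroup topology: (((((Taxon 7,Taxon 6),Taxon 8),Taxon 3),Taxon 5),Taxon 2).
Taxon 7 and Taxon 3 share a more recent common ancestor with each other than either does with Taxon 2, so Taxon 2 is the least closely related of the three.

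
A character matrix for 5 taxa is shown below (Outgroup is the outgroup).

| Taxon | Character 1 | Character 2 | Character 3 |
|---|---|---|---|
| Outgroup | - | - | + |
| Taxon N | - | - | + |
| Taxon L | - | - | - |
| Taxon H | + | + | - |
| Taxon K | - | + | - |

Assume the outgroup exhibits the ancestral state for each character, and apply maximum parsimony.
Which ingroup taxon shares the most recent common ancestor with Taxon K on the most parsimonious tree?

Character polarity is set by the outgroup: the derived state is whichever differs from the outgroup's state, so for Character 3 the derived state is '-', and for the remaining characters it is '+'.
Character 1: derived state '+' in Taxon H only — an autapomorphy, so it tells us nothing about relationships among taxa.
Character 2 (derived state '+') is shared by Taxon H and Taxon K — a synapomorphy uniting that clade.
Character 3 (derived state '-') is shared by Taxon H, Taxon K, and Taxon L — a synapomorphy uniting that clade.
Most parsimonious ingroup topology: (Taxon N,(Taxon L,(Taxon H,Taxon K))).
Taxon K and Taxon H form a cherry on this tree, so they are sister taxa.

Taxon H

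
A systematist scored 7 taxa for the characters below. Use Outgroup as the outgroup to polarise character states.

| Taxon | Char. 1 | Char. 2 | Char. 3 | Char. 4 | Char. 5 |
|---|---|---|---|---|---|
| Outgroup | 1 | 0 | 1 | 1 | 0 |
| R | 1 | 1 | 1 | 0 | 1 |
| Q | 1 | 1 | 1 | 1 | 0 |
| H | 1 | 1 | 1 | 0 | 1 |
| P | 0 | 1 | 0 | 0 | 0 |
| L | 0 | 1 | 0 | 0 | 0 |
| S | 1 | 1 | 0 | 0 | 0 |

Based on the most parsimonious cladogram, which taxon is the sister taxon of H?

Character polarity is set by the outgroup: the derived state is whichever differs from the outgroup's state, so for Char. 1, Char. 3, Char. 4 the derived state is '0', and for the remaining characters it is '1'.
Only L and P show the derived state '0' for Char. 1, supporting them as a clade.
Char. 2 (derived state '1') is shared by all ingroup taxa — unites the whole ingroup.
Char. 3: derived state '0' in L, P, and S only — synapomorphy for {L, P, S}.
Only H, L, P, R, and S show the derived state '0' for Char. 4, supporting them as a clade.
Char. 5 (derived state '1') is shared by H and R — a synapomorphy uniting that clade.
Most parsimonious ingroup topology: (((R,H),((P,L),S)),Q).
H and R form a cherry on this tree, so they are sister taxa.

R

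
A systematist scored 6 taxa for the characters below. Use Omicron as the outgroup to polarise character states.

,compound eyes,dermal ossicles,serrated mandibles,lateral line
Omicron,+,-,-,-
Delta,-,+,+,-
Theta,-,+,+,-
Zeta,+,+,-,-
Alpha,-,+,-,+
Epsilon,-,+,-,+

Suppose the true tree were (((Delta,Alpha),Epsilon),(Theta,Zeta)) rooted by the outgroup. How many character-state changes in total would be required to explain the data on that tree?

7

Map each character onto (((Delta,Alpha),Epsilon),(Theta,Zeta)) (rooted by Omicron) and count the minimum state changes it requires (Fitch parsimony):
compound eyes: 2; dermal ossicles: 1; serrated mandibles: 2; lateral line: 2.
Total tree length = 7.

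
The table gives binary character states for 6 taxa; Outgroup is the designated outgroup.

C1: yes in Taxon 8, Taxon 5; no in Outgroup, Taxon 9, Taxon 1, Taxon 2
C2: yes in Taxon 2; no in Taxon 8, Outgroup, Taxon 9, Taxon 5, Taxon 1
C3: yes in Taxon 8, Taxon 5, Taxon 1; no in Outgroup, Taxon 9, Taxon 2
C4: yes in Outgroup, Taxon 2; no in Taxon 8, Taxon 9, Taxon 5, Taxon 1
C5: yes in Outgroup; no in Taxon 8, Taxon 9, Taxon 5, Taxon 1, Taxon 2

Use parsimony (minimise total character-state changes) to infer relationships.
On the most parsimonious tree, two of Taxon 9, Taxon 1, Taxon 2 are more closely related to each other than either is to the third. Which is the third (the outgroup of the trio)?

Taxon 2

Character polarity is set by the outgroup: the derived state is whichever differs from the outgroup's state, so for C4, C5 the derived state is 'no', and for the remaining characters it is 'yes'.
C1 (derived state 'yes') is shared by Taxon 5 and Taxon 8 — a synapomorphy uniting that clade.
C2: derived state 'yes' in Taxon 2 only — an autapomorphy, so it tells us nothing about relationships among taxa.
Only Taxon 1, Taxon 5, and Taxon 8 show the derived state 'yes' for C3, supporting them as a clade.
C4: derived state 'no' in Taxon 1, Taxon 5, Taxon 8, and Taxon 9 only — synapomorphy for {Taxon 1, Taxon 5, Taxon 8, Taxon 9}.
C5 (derived state 'no') is shared by all ingroup taxa — unites the whole ingroup.
Most parsimonious ingroup topology: ((((Taxon 8,Taxon 5),Taxon 1),Taxon 9),Taxon 2).
Taxon 1 and Taxon 9 share a more recent common ancestor with each other than either does with Taxon 2, so Taxon 2 is the least closely related of the three.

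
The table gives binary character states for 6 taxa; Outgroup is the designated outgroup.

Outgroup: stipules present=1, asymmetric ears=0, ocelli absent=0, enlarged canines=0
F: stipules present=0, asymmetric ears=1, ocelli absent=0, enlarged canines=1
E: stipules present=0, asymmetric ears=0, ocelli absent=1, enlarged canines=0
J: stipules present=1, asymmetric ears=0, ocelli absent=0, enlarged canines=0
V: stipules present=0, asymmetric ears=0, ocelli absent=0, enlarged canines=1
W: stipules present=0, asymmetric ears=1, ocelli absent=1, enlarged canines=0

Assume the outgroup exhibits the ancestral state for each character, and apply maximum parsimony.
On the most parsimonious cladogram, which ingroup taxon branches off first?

J

Character polarity is set by the outgroup: the derived state is whichever differs from the outgroup's state, so for stipules present the derived state is '0', and for the remaining characters it is '1'.
Only E, F, V, and W show the derived state '0' for stipules present, supporting them as a clade.
asymmetric ears (state '1') occurs in F and W but conflicts with the nesting implied by the other characters — most parsimoniously interpreted as homoplasy.
ocelli absent (derived state '1') is shared by E and W — a synapomorphy uniting that clade.
enlarged canines: derived state '1' in F and V only — synapomorphy for {F, V}.
Most parsimonious ingroup topology: (((F,V),(E,W)),J).
J is sister to the clade containing all other ingroup taxa, so it is the earliest-diverging (most basal) ingroup lineage.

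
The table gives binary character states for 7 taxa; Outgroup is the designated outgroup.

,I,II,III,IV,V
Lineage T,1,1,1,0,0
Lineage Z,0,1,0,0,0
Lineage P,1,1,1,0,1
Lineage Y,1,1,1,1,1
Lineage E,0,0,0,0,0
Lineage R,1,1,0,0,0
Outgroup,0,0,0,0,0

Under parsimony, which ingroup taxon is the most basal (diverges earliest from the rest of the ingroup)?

Lineage E

The outgroup has state '0' for every character, so '1' is the derived state throughout.
I: derived state '1' in Lineage P, Lineage R, Lineage T, and Lineage Y only — synapomorphy for {Lineage P, Lineage R, Lineage T, Lineage Y}.
II (derived state '1') is shared by Lineage P, Lineage R, Lineage T, Lineage Y, and Lineage Z — a synapomorphy uniting that clade.
III (derived state '1') is shared by Lineage P, Lineage T, and Lineage Y — a synapomorphy uniting that clade.
IV: derived state '1' in Lineage Y only — an autapomorphy, so it tells us nothing about relationships among taxa.
V (derived state '1') is shared by Lineage P and Lineage Y — a synapomorphy uniting that clade.
Most parsimonious ingroup topology: (((Lineage R,(Lineage T,(Lineage Y,Lineage P))),Lineage Z),Lineage E).
Lineage E is sister to the clade containing all other ingroup taxa, so it is the earliest-diverging (most basal) ingroup lineage.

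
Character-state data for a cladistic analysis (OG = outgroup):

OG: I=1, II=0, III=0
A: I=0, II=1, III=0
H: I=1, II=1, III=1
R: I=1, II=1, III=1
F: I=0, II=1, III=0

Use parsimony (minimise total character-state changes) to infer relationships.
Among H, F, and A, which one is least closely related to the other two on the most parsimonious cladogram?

H

Character polarity is set by the outgroup: the derived state is whichever differs from the outgroup's state, so for I the derived state is '0', and for the remaining characters it is '1'.
Only A and F show the derived state '0' for I, supporting them as a clade.
All ingroup taxa share the derived state '1' for II; it defines the ingroup but does not resolve relationships within it.
III (derived state '1') is shared by H and R — a synapomorphy uniting that clade.
Most parsimonious ingroup topology: ((A,F),(H,R)).
A and F share a more recent common ancestor with each other than either does with H, so H is the least closely related of the three.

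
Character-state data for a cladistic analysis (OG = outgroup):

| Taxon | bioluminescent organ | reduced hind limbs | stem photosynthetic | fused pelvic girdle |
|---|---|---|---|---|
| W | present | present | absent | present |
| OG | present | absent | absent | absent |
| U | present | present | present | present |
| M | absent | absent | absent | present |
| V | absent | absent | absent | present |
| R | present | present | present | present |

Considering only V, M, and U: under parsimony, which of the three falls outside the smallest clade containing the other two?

U

Character polarity is set by the outgroup: the derived state is whichever differs from the outgroup's state, so for bioluminescent organ the derived state is 'absent', and for the remaining characters it is 'present'.
Only M and V show the derived state 'absent' for bioluminescent organ, supporting them as a clade.
reduced hind limbs: derived state 'present' in R, U, and W only — synapomorphy for {R, U, W}.
stem photosynthetic (derived state 'present') is shared by R and U — a synapomorphy uniting that clade.
fused pelvic girdle (derived state 'present') is shared by all ingroup taxa — unites the whole ingroup.
Most parsimonious ingroup topology: ((M,V),((U,R),W)).
M and V share a more recent common ancestor with each other than either does with U, so U is the least closely related of the three.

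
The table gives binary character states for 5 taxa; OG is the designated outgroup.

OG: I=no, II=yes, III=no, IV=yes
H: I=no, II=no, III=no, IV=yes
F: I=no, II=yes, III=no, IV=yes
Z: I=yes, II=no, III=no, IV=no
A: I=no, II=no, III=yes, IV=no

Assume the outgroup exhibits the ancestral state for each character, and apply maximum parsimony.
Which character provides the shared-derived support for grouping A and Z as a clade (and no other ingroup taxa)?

Character polarity is set by the outgroup: the derived state is whichever differs from the outgroup's state, so for II, IV the derived state is 'no', and for the remaining characters it is 'yes'.
I (derived state 'yes') is unique to Z (autapomorphy; uninformative for grouping).
Only A, H, and Z show the derived state 'no' for II, supporting them as a clade.
III (derived state 'yes') is unique to A (autapomorphy; uninformative for grouping).
IV: derived state 'no' in A and Z only — synapomorphy for {A, Z}.
Most parsimonious ingroup topology: ((H,(Z,A)),F).
The clade {A, Z} is supported by IV: its derived state 'no' occurs in exactly those taxa and in no other taxon (including the outgroup).

IV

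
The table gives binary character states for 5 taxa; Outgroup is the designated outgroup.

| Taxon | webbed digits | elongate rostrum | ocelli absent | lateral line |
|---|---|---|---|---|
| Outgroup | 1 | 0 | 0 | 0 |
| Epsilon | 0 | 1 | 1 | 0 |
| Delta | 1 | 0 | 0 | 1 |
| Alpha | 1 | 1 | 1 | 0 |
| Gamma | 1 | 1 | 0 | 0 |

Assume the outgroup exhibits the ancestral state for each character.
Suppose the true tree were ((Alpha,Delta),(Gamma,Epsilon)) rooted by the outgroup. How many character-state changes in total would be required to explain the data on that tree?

6

Map each character onto ((Alpha,Delta),(Gamma,Epsilon)) (rooted by Outgroup) and count the minimum state changes it requires (Fitch parsimony):
webbed digits: 1; elongate rostrum: 2; ocelli absent: 2; lateral line: 1.
Total tree length = 6.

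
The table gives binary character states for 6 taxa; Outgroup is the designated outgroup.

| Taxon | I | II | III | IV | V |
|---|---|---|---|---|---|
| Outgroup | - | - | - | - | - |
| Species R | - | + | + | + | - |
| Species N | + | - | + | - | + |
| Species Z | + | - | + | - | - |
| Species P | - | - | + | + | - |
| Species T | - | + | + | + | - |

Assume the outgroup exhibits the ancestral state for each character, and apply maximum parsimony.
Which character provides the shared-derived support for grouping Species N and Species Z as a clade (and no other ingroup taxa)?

The outgroup has state '-' for every character, so '+' is the derived state throughout.
I: derived state '+' in Species N and Species Z only — synapomorphy for {Species N, Species Z}.
II: derived state '+' in Species R and Species T only — synapomorphy for {Species R, Species T}.
All ingroup taxa share the derived state '+' for III; it defines the ingroup but does not resolve relationships within it.
IV (derived state '+') is shared by Species P, Species R, and Species T — a synapomorphy uniting that clade.
V: derived state '+' in Species N only — an autapomorphy, so it tells us nothing about relationships among taxa.
Most parsimonious ingroup topology: (((Species R,Species T),Species P),(Species N,Species Z)).
The clade {Species N, Species Z} is supported by I: its derived state '+' occurs in exactly those taxa and in no other taxon (including the outgroup).

I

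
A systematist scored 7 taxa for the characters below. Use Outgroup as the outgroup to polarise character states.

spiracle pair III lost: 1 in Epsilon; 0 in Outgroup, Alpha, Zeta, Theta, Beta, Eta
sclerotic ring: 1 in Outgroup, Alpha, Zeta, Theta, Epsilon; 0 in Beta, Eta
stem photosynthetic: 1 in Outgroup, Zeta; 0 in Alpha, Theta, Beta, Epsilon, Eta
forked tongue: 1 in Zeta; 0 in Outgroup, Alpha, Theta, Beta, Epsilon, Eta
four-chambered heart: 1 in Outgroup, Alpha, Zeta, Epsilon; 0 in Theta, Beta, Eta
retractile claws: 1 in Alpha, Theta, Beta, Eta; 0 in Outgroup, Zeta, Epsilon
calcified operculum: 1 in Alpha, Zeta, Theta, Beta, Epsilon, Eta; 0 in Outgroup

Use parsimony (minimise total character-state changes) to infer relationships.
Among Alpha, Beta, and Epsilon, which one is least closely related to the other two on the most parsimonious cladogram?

Character polarity is set by the outgroup: the derived state is whichever differs from the outgroup's state, so for sclerotic ring, stem photosynthetic, four-chambered heart the derived state is '0', and for the remaining characters it is '1'.
spiracle pair III lost: derived state '1' in Epsilon only — an autapomorphy, so it tells us nothing about relationships among taxa.
Only Beta and Eta show the derived state '0' for sclerotic ring, supporting them as a clade.
stem photosynthetic (derived state '0') is shared by Alpha, Beta, Epsilon, Eta, and Theta — a synapomorphy uniting that clade.
forked tongue: derived state '1' in Zeta only — an autapomorphy, so it tells us nothing about relationships among taxa.
four-chambered heart (derived state '0') is shared by Beta, Eta, and Theta — a synapomorphy uniting that clade.
retractile claws: derived state '1' in Alpha, Beta, Eta, and Theta only — synapomorphy for {Alpha, Beta, Eta, Theta}.
calcified operculum (derived state '1') is shared by all ingroup taxa — unites the whole ingroup.
Most parsimonious ingroup topology: (((Alpha,(Theta,(Beta,Eta))),Epsilon),Zeta).
Alpha and Beta share a more recent common ancestor with each other than either does with Epsilon, so Epsilon is the least closely related of the three.

Epsilon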